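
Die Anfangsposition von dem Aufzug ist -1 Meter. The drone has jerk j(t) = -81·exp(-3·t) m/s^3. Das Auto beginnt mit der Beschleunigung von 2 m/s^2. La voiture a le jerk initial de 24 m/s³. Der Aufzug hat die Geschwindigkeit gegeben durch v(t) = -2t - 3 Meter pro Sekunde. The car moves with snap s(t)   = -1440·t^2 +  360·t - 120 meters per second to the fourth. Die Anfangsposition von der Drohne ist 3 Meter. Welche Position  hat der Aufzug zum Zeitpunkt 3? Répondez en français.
Nous devons trouver l'intégrale de notre équation de la vitesse v(t) = -2·t - 3 1 fois. En intégrant la vitesse et en utilisant la condition initiale x(0) = -1, nous obtenons x(t) = -t^2 - 3·t - 1. Nous avons la position x(t) = -t^2 - 3·t - 1. En substituant t = 3: x(3) = -19.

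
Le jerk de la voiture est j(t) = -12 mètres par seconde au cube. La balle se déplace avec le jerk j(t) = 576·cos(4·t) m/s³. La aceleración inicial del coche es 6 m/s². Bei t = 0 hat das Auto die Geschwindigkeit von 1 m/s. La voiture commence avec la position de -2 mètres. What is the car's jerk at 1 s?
We have jerk j(t) = -12. Substituting t = 1: j(1) = -12.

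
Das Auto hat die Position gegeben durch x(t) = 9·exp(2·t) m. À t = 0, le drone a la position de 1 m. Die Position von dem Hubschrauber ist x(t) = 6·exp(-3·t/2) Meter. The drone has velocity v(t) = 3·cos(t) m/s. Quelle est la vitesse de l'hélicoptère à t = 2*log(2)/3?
Nous devons dériver notre équation de la position x(t) = 6·exp(-3·t/2) 1 fois. La dérivée de la position donne la vitesse: v(t) = -9·exp(-3·t/2). En utilisant v(t) = -9·exp(-3·t/2) et en substituant t = 2*log(2)/3, nous trouvons v = -9/2.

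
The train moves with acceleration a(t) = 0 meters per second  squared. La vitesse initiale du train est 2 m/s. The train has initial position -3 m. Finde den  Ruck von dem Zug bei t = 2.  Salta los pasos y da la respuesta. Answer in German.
Bei t = 2, j = 0.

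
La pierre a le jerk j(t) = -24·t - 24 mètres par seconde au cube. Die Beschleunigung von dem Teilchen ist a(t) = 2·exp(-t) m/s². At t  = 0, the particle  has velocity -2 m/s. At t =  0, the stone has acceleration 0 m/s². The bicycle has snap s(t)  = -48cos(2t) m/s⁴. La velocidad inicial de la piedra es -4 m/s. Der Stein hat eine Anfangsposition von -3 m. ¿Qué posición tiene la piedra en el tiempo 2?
Para resolver esto, necesitamos tomar 3 antiderivadas de nuestra ecuación de la sacudida j(t) = -24·t - 24. Tomando ∫j(t)dt y aplicando a(0) = 0, encontramos a(t) = 12·t·(-t - 2). La integral de la aceleración es la velocidad. Usando v(0) = -4, obtenemos v(t) = -4·t^3 - 12·t^2 - 4. Tomando ∫v(t)dt y aplicando x(0) = -3, encontramos x(t) = -t^4 - 4·t^3 - 4·t - 3. Tenemos la posición x(t) = -t^4 - 4·t^3 - 4·t - 3. Sustituyendo t = 2: x(2) = -59.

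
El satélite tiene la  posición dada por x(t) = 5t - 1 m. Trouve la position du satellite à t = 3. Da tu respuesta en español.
Tenemos la posición x(t) = 5·t - 1. Sustituyendo t = 3: x(3) = 14.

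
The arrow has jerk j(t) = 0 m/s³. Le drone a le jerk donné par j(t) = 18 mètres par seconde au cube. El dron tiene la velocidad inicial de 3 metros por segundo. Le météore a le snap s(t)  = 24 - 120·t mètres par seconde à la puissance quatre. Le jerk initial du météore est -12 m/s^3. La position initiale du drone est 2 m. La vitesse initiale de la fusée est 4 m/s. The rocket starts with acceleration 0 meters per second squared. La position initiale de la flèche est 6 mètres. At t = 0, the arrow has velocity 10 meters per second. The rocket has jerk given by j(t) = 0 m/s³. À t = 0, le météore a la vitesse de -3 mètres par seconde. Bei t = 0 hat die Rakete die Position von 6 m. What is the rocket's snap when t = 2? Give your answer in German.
Um dies zu lösen, müssen wir 1 Ableitung unserer Gleichung für den Ruck j(t) = 0 nehmen. Durch Ableiten von dem Ruck erhalten wir den Snap: s(t) = 0. Mit s(t) = 0 und Einsetzen von t = 2, finden wir s = 0.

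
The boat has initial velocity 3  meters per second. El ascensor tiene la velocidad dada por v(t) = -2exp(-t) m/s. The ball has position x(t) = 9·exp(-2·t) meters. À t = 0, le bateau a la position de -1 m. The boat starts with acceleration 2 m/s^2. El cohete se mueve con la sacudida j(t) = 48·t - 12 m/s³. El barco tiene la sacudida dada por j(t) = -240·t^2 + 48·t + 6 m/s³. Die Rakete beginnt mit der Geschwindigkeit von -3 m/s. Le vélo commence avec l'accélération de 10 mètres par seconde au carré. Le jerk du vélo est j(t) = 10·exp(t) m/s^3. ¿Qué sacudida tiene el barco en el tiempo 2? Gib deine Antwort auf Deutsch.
Aus der Gleichung für den Ruck j(t) = -240·t^2 + 48·t + 6, setzen wir t = 2 ein und erhalten j = -858.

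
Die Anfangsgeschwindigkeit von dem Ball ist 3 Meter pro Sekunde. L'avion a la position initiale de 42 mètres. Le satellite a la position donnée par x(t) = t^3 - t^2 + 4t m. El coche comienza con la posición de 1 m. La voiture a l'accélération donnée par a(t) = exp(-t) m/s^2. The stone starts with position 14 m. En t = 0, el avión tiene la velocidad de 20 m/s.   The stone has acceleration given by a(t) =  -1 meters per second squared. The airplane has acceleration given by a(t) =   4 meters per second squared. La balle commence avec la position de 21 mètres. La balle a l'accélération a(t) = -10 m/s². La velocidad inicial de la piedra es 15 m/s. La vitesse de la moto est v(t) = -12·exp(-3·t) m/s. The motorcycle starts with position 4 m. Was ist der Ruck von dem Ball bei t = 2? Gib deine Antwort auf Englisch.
To solve this, we need to take 1 derivative of our acceleration equation a(t) = -10. The derivative of acceleration gives jerk: j(t) = 0. Using j(t) = 0 and substituting t = 2, we find j = 0.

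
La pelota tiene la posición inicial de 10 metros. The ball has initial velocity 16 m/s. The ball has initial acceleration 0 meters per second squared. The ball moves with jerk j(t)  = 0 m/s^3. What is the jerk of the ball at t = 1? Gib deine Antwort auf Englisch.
From the given jerk equation j(t) = 0, we substitute t = 1 to get j = 0.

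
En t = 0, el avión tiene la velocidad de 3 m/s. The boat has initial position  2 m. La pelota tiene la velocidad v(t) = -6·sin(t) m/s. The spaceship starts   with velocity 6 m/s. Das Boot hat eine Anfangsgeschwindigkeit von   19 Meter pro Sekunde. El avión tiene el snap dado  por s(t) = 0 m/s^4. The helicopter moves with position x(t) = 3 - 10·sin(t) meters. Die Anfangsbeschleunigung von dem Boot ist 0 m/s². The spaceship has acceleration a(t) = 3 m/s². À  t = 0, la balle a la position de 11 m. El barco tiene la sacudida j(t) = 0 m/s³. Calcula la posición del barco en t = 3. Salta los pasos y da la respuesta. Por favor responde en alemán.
x(3) = 59.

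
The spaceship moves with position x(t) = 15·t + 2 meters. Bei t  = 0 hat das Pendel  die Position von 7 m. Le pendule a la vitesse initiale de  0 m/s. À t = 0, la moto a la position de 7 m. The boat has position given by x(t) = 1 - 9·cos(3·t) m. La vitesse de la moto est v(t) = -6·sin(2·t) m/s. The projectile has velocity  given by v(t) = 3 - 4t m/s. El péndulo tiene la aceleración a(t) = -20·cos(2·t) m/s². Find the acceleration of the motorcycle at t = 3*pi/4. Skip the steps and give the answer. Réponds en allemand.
Die Beschleunigung bei t = 3*pi/4 ist a = 0.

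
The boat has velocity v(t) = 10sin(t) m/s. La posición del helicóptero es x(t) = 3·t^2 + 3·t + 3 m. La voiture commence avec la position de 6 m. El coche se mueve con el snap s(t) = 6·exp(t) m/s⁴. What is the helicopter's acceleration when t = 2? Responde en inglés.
We must differentiate our position equation x(t) = 3·t^2 + 3·t + 3 2 times. Taking d/dt of x(t), we find v(t) = 6·t + 3. Differentiating velocity, we get acceleration: a(t) = 6. We have acceleration a(t) = 6. Substituting t = 2: a(2) = 6.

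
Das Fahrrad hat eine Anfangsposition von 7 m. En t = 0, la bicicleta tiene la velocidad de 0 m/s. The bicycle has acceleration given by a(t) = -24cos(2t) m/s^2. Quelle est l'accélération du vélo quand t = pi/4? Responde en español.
De la ecuación de la aceleración a(t) = -24·cos(2·t), sustituimos t = pi/4 para obtener a = 0.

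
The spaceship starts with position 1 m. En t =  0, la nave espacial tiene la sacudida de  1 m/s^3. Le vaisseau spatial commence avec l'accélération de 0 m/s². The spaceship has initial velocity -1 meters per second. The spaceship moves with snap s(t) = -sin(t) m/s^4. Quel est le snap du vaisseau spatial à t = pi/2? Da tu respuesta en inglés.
From the given snap equation s(t) = -sin(t), we substitute t = pi/2 to get s = -1.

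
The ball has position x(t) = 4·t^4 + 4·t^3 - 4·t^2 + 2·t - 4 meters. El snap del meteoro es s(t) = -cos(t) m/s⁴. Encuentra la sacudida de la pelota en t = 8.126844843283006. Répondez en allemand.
Wir müssen unsere Gleichung für die Position x(t) = 4·t^4 + 4·t^3 - 4·t^2 + 2·t - 4 3-mal ableiten. Mit d/dt von x(t) finden wir v(t) = 16·t^3 + 12·t^2 - 8·t + 2. Mit d/dt von v(t) finden wir a(t) = 48·t^2 + 24·t - 8. Durch Ableiten von der Beschleunigung erhalten wir den Ruck: j(t) = 96·t + 24. Aus der Gleichung für den Ruck j(t) = 96·t + 24, setzen wir t = 8.126844843283006 ein und erhalten j = 804.177104955169.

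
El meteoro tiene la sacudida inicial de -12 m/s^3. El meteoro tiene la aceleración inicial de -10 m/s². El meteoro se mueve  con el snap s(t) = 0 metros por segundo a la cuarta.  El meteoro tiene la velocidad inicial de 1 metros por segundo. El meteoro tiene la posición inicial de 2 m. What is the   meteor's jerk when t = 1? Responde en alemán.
Wir müssen unsere Gleichung für den Snap s(t) = 0 1-mal integrieren. Durch Integration von dem Snap und Verwendung der Anfangsbedingung j(0) = -12, erhalten wir j(t) = -12. Wir haben den Ruck j(t) = -12. Durch Einsetzen von t = 1: j(1) = -12.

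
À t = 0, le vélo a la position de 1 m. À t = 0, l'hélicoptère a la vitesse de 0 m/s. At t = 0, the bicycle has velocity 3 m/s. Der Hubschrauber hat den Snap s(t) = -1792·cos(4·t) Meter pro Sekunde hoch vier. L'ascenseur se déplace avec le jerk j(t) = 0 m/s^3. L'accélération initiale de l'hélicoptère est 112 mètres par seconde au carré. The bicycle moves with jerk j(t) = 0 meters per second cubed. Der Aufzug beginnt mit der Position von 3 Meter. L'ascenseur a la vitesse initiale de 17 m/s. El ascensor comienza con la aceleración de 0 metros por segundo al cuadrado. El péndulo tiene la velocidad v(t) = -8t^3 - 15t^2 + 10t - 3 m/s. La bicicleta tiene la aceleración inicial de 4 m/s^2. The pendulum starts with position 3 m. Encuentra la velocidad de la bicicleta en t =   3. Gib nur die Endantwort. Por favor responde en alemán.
Bei t = 3, v = 15.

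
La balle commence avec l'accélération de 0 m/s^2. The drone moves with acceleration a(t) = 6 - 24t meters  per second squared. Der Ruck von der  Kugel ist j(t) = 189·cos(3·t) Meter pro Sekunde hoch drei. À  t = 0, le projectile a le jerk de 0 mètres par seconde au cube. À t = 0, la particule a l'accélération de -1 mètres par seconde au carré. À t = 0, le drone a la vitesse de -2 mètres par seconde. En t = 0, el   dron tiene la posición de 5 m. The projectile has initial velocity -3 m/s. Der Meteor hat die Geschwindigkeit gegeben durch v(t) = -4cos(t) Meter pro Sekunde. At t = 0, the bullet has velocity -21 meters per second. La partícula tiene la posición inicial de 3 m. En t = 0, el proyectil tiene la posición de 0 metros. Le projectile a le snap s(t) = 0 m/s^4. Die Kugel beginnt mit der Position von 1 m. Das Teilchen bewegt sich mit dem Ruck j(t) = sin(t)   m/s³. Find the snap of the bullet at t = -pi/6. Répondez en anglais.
To solve this, we need to take 1 derivative of our jerk equation j(t) = 189·cos(3·t). Differentiating jerk, we get snap: s(t) = -567·sin(3·t). We have snap s(t) = -567·sin(3·t). Substituting t = -pi/6: s(-pi/6) = 567.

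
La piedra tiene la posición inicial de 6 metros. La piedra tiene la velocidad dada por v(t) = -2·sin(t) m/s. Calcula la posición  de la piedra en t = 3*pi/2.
Necesitamos integrar nuestra ecuación de la velocidad v(t) = -2·sin(t) 1 vez. La integral de la velocidad es la posición. Usando x(0) = 6, obtenemos x(t) = 2·cos(t) + 4. Tenemos la posición x(t) = 2·cos(t) + 4. Sustituyendo t = 3*pi/2: x(3*pi/2) = 4.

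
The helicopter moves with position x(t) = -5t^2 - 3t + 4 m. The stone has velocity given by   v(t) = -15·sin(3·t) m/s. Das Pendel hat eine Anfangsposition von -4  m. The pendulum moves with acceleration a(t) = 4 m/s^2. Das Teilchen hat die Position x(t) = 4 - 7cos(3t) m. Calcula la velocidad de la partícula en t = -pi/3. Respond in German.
Wir müssen unsere Gleichung für die Position x(t) = 4 - 7·cos(3·t) 1-mal ableiten. Durch Ableiten von der Position erhalten wir die Geschwindigkeit: v(t) = 21·sin(3·t). Mit v(t) = 21·sin(3·t) und Einsetzen von t = -pi/3, finden wir v = 0.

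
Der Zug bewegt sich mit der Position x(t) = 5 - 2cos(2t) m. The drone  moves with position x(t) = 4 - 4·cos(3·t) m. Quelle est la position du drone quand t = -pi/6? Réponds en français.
De l'équation de la position x(t) = 4 - 4·cos(3·t), nous substituons t = -pi/6 pour obtenir x = 4.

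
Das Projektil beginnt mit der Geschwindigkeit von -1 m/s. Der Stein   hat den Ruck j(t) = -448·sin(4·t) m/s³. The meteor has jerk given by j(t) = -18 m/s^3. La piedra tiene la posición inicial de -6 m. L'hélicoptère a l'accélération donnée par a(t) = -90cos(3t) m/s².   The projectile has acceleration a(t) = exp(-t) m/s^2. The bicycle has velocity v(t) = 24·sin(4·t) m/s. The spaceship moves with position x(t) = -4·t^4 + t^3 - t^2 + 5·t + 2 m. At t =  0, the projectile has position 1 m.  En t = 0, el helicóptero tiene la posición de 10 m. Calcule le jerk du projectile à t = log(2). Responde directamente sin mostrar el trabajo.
j(log(2)) = -1/2.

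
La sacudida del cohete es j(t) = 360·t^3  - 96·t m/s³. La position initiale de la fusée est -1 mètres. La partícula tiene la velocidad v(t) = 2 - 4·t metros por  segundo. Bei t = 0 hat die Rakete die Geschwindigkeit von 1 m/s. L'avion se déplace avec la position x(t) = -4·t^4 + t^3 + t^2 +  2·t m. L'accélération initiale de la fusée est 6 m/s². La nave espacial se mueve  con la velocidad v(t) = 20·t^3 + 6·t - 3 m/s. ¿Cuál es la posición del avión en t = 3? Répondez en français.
De l'équation de la position x(t) = -4·t^4 + t^3 + t^2 + 2·t, nous substituons t = 3 pour obtenir x = -282.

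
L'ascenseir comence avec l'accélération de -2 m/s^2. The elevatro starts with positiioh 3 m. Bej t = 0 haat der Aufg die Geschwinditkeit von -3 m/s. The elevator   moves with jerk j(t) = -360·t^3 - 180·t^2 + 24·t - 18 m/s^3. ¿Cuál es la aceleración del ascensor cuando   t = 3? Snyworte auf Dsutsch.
Wir müssen die Stammfunktion unserer Gleichung für den Ruck j(t) = -360·t^3 - 180·t^2 + 24·t - 18 1-mal finden. Die Stammfunktion von dem Ruck, mit a(0) = -2, ergibt die Beschleunigung: a(t) = -90·t^4 - 60·t^3 + 12·t^2 - 18·t - 2. Aus der Gleichung für die Beschleunigung a(t) = -90·t^4 - 60·t^3 + 12·t^2 - 18·t - 2, setzen wir t = 3 ein und erhalten a = -8858.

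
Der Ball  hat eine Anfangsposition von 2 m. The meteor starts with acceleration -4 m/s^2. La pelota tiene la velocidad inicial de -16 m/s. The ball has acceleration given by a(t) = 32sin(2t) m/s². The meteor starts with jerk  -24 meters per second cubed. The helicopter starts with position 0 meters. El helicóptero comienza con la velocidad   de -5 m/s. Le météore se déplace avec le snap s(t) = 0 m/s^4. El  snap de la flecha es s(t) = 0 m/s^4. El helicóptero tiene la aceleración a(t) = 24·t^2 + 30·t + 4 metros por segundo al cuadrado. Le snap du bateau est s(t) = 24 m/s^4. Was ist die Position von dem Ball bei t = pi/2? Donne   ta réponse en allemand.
Ausgehend von der Beschleunigung a(t) = 32·sin(2·t), nehmen wir 2 Stammfunktionen. Mit ∫a(t)dt und Anwendung von v(0) = -16, finden wir v(t) = -16·cos(2·t). Das Integral von der Geschwindigkeit, mit x(0) = 2, ergibt die Position: x(t) = 2 - 8·sin(2·t). Aus der Gleichung für die Position x(t) = 2 - 8·sin(2·t), setzen wir t = pi/2 ein und erhalten x = 2.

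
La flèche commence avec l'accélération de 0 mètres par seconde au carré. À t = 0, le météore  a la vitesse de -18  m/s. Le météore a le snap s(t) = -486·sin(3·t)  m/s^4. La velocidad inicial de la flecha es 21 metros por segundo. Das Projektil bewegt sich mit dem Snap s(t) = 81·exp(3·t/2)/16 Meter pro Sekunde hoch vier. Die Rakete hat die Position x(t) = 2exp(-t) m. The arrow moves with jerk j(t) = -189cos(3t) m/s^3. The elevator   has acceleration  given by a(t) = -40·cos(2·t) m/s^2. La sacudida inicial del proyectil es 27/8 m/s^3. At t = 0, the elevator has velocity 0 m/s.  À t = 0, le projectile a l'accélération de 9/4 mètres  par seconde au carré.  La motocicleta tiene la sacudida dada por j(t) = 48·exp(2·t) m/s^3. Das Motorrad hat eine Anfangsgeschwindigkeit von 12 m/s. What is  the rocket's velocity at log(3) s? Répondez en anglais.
To solve this, we need to take 1 derivative of our position equation x(t) = 2·exp(-t). Taking d/dt of x(t), we find v(t) = -2·exp(-t). We have velocity v(t) = -2·exp(-t). Substituting t = log(3): v(log(3)) = -2/3.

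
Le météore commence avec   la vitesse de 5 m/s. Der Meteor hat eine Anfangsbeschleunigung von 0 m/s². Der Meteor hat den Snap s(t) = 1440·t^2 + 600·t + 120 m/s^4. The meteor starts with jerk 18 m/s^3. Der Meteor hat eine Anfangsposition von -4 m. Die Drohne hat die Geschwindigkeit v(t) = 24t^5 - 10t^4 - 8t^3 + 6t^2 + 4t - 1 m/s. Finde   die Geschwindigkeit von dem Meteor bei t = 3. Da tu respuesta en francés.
En partant du snap s(t) = 1440·t^2 + 600·t + 120, nous prenons 3 primitives. En intégrant le snap et en utilisant la condition initiale j(0) = 18, nous obtenons j(t) = 480·t^3 + 300·t^2 + 120·t + 18. En prenant ∫j(t)dt et en appliquant a(0) = 0, nous trouvons a(t) = 2·t·(60·t^3 + 50·t^2 + 30·t + 9). En prenant ∫a(t)dt et en appliquant v(0) = 5, nous trouvons v(t) = 24·t^5 + 25·t^4 + 20·t^3 + 9·t^2 + 5. De l'équation de la vitesse v(t) = 24·t^5 + 25·t^4 + 20·t^3 + 9·t^2 + 5, nous substituons t = 3 pour obtenir v = 8483.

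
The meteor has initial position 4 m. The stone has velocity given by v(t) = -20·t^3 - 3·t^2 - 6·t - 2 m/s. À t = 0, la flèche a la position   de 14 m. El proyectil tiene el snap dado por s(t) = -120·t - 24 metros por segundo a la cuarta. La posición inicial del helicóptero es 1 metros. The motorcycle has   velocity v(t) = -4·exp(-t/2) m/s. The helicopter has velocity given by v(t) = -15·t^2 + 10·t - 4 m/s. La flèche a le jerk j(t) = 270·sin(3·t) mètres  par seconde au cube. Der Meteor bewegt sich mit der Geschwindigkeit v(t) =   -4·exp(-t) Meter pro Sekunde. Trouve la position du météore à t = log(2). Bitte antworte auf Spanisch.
Debemos encontrar la antiderivada de nuestra ecuación de la velocidad v(t) = -4·exp(-t) 1 vez. Integrando la velocidad y usando la condición inicial x(0) = 4, obtenemos x(t) = 4·exp(-t). De la ecuación de la posición x(t) = 4·exp(-t), sustituimos t = log(2) para obtener x = 2.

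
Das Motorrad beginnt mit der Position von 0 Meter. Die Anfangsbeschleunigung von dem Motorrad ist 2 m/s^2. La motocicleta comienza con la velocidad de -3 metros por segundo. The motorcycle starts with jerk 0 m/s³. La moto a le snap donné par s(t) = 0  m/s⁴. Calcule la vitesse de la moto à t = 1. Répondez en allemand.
Wir müssen unsere Gleichung für den Snap s(t) = 0 3-mal integrieren. Die Stammfunktion von dem Snap, mit j(0) = 0, ergibt den Ruck: j(t) = 0. Durch Integration von dem Ruck und Verwendung der Anfangsbedingung a(0) = 2, erhalten wir a(t) = 2. Das Integral von der Beschleunigung, mit v(0) = -3, ergibt die Geschwindigkeit: v(t) = 2·t - 3. Wir haben die Geschwindigkeit v(t) = 2·t - 3. Durch Einsetzen von t = 1: v(1) = -1.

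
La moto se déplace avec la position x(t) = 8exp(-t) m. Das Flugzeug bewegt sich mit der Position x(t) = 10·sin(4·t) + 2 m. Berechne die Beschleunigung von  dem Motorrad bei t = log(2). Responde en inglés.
To solve this, we need to take 2 derivatives of our position equation x(t) = 8·exp(-t). The derivative of position gives velocity: v(t) = -8·exp(-t). The derivative of velocity gives acceleration: a(t) = 8·exp(-t). We have acceleration a(t) = 8·exp(-t). Substituting t = log(2): a(log(2)) = 4.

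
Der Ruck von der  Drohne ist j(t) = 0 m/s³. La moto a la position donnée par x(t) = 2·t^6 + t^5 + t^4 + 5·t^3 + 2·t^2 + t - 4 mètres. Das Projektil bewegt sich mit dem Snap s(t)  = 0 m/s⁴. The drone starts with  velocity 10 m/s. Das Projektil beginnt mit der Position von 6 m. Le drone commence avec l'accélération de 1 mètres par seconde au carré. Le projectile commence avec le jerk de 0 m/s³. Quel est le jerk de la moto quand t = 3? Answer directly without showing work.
La réponse est 7122.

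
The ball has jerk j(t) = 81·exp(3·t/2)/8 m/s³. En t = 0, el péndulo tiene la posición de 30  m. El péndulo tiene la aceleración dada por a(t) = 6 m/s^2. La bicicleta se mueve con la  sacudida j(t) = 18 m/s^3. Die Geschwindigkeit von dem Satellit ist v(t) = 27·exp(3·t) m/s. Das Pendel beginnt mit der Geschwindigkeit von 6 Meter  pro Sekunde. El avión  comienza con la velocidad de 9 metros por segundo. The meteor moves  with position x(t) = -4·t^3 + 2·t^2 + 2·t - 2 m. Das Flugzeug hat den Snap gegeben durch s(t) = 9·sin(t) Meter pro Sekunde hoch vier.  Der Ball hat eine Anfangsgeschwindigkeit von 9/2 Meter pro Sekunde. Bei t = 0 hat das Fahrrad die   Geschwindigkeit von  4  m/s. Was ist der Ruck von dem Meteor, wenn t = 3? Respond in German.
Wir müssen unsere Gleichung für die Position x(t) = -4·t^3 + 2·t^2 + 2·t - 2 3-mal ableiten. Die Ableitung von der Position ergibt die Geschwindigkeit: v(t) = -12·t^2 + 4·t + 2. Mit d/dt von v(t) finden wir a(t) = 4 - 24·t. Durch Ableiten von der Beschleunigung erhalten wir den Ruck: j(t) = -24. Wir haben den Ruck j(t) = -24. Durch Einsetzen von t = 3: j(3) = -24.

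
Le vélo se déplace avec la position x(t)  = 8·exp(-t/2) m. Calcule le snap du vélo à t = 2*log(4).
Pour résoudre ceci, nous devons prendre 4 dérivées de notre équation de la position x(t) = 8·exp(-t/2). La dérivée de la position donne la vitesse: v(t) = -4·exp(-t/2). En dérivant la vitesse, nous obtenons l'accélération: a(t) = 2·exp(-t/2). La dérivée de l'accélération donne le jerk: j(t) = -exp(-t/2). La dérivée du jerk donne le snap: s(t) = exp(-t/2)/2. De l'équation du snap s(t) = exp(-t/2)/2, nous substituons t = 2*log(4) pour obtenir s = 1/8.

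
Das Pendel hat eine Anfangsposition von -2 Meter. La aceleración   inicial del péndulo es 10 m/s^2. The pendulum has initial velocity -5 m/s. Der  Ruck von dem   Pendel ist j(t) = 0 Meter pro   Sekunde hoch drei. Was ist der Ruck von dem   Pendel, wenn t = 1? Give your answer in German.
Aus der Gleichung für den Ruck j(t) = 0, setzen wir t = 1 ein und erhalten j = 0.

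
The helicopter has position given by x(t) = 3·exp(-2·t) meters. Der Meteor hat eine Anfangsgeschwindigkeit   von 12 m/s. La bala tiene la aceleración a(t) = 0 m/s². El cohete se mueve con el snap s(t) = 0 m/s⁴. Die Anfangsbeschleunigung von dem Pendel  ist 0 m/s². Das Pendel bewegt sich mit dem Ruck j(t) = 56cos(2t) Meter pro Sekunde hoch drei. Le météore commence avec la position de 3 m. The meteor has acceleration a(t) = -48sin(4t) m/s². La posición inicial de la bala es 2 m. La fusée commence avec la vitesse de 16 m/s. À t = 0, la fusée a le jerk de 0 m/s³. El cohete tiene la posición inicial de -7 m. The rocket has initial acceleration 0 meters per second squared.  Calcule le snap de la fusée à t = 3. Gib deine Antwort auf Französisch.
Nous avons le snap s(t) = 0. En substituant t = 3: s(3) = 0.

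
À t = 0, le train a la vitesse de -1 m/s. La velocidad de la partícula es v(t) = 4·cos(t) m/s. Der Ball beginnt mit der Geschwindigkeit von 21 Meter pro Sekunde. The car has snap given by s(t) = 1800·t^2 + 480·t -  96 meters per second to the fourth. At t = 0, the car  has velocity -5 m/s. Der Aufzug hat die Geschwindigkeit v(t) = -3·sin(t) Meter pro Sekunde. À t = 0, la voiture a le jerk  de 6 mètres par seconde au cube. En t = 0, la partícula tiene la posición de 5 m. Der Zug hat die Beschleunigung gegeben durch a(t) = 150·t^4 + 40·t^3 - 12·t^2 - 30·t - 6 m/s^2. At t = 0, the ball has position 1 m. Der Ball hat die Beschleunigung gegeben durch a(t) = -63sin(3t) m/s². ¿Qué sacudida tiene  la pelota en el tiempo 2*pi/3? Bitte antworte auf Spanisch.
Partiendo de la aceleración a(t) = -63·sin(3·t), tomamos 1 derivada. Tomando d/dt de a(t), encontramos j(t) = -189·cos(3·t). De la ecuación de la sacudida j(t) = -189·cos(3·t), sustituimos t = 2*pi/3 para obtener j = -189.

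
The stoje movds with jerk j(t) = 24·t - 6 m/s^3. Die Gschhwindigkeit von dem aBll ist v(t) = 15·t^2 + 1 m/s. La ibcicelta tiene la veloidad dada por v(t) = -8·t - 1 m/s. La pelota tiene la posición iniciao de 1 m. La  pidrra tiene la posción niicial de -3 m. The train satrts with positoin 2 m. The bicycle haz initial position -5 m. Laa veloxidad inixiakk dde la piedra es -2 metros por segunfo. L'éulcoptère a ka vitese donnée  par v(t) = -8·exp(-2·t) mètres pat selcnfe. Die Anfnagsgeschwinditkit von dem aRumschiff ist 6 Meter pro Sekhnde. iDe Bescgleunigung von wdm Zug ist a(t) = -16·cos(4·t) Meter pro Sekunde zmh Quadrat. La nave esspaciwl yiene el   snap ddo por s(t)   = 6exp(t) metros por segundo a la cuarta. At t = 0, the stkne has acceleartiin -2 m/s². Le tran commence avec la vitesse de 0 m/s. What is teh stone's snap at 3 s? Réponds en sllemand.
Ausgehend von dem Ruck j(t) = 24·t - 6, nehmen wir 1 Ableitung. Mit d/dt von j(t) finden wir s(t) = 24. Mit s(t) = 24 und Einsetzen von t = 3, finden wir s = 24.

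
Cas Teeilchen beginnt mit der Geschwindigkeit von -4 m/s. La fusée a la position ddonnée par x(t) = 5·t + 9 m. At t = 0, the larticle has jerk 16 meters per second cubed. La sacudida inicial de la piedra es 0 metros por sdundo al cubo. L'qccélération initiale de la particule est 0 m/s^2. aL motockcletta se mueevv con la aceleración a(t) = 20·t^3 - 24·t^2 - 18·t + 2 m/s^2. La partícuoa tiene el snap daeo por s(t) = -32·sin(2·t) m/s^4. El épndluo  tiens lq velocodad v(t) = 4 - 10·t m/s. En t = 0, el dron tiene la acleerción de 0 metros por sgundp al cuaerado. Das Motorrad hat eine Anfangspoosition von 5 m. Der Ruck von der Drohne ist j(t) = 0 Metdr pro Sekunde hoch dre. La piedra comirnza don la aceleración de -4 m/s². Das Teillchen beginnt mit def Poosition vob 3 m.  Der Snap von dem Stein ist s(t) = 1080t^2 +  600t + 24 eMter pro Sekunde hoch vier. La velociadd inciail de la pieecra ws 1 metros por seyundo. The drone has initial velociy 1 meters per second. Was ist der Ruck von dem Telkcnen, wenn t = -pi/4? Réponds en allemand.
Um dies zu lösen, müssen wir 1 Stammfunktion unserer Gleichung für den Snap s(t) = -32·sin(2·t) finden. Das Integral von dem Snap ist der Ruck. Mit j(0) = 16 erhalten wir j(t) = 16·cos(2·t). Wir haben den Ruck j(t) = 16·cos(2·t). Durch Einsetzen von t = -pi/4: j(-pi/4) = 0.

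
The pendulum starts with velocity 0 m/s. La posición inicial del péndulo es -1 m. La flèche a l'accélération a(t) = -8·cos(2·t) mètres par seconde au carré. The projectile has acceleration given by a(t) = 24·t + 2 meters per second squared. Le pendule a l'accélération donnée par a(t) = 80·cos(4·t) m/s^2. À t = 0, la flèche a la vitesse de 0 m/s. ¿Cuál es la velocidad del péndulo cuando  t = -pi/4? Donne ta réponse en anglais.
Starting from acceleration a(t) = 80·cos(4·t), we take 1 antiderivative. The integral of acceleration is velocity. Using v(0) = 0, we get v(t) = 20·sin(4·t). We have velocity v(t) = 20·sin(4·t). Substituting t = -pi/4: v(-pi/4) = 0.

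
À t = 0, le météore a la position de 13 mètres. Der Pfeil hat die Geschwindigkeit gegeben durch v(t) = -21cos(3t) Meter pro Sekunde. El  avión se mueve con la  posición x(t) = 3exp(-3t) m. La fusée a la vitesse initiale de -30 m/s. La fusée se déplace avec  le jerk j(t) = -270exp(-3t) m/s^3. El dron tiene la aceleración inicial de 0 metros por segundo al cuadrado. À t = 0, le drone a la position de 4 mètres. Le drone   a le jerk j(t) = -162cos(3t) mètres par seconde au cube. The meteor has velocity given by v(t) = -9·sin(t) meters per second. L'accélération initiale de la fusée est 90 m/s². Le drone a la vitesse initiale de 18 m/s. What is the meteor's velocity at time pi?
We have velocity v(t) = -9·sin(t). Substituting t = pi: v(pi) = 0.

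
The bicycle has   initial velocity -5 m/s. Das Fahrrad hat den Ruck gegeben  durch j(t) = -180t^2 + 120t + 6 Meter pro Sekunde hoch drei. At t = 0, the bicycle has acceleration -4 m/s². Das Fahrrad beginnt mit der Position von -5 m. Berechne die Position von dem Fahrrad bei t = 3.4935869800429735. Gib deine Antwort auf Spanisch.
Necesitamos integrar nuestra ecuación de la sacudida j(t) = -180·t^2 + 120·t + 6 3 veces. La integral de la sacudida, con a(0) = -4, da la aceleración: a(t) = -60·t^3 + 60·t^2 + 6·t - 4. Tomando ∫a(t)dt y aplicando v(0) = -5, encontramos v(t) = -15·t^4 + 20·t^3 + 3·t^2 - 4·t - 5. Tomando ∫v(t)dt y aplicando x(0) = -5, encontramos x(t) = -3·t^5 + 5·t^4 + t^3 - 2·t^2 - 5·t - 5. De la ecuación de la posición x(t) = -3·t^5 + 5·t^4 + t^3 - 2·t^2 - 5·t - 5, sustituimos t = 3.4935869800429735 para obtener x = -820.683796179576.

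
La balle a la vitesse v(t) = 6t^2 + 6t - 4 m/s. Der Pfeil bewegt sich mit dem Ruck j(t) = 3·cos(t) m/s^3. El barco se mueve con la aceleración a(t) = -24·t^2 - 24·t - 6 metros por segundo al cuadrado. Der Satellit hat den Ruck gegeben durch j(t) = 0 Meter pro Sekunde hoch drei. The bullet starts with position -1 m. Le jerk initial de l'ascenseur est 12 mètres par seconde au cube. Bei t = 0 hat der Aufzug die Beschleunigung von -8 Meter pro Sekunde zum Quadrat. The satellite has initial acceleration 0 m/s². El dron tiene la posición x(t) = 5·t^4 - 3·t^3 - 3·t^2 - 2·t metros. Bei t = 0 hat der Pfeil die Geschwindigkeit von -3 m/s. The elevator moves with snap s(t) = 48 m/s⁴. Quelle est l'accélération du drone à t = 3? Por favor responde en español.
Debemos derivar nuestra ecuación de la posición x(t) = 5·t^4 - 3·t^3 - 3·t^2 - 2·t 2 veces. La derivada de la posición da la velocidad: v(t) = 20·t^3 - 9·t^2 - 6·t - 2. La derivada de la velocidad da la aceleración: a(t) = 60·t^2 - 18·t - 6. De la ecuación de la aceleración a(t) = 60·t^2 - 18·t - 6, sustituimos t = 3 para obtener a = 480.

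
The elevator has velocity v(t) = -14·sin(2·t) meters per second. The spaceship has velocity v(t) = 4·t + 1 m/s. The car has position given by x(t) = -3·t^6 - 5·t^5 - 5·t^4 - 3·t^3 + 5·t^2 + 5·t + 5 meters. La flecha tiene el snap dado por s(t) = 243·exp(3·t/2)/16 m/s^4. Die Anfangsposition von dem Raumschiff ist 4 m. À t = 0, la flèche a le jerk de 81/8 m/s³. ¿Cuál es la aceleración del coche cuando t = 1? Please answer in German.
Ausgehend von der Position x(t) = -3·t^6 - 5·t^5 - 5·t^4 - 3·t^3 + 5·t^2 + 5·t + 5, nehmen wir 2 Ableitungen. Durch Ableiten von der Position erhalten wir die Geschwindigkeit: v(t) = -18·t^5 - 25·t^4 - 20·t^3 - 9·t^2 + 10·t + 5. Durch Ableiten von der Geschwindigkeit erhalten wir die Beschleunigung: a(t) = -90·t^4 - 100·t^3 - 60·t^2 - 18·t + 10. Wir haben die Beschleunigung a(t) = -90·t^4 - 100·t^3 - 60·t^2 - 18·t + 10. Durch Einsetzen von t = 1: a(1) = -258.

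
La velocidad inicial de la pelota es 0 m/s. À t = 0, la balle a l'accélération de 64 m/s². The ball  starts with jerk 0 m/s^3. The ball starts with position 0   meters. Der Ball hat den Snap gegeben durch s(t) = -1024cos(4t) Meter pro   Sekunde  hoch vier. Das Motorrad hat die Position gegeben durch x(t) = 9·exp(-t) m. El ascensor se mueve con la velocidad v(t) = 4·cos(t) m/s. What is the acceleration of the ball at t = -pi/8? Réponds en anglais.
We must find the integral of our snap equation s(t) = -1024·cos(4·t) 2 times. Finding the antiderivative of s(t) and using j(0) = 0: j(t) = -256·sin(4·t). The antiderivative of jerk is acceleration. Using a(0) = 64, we get a(t) = 64·cos(4·t). From the given acceleration equation a(t) = 64·cos(4·t), we substitute t = -pi/8 to get a = 0.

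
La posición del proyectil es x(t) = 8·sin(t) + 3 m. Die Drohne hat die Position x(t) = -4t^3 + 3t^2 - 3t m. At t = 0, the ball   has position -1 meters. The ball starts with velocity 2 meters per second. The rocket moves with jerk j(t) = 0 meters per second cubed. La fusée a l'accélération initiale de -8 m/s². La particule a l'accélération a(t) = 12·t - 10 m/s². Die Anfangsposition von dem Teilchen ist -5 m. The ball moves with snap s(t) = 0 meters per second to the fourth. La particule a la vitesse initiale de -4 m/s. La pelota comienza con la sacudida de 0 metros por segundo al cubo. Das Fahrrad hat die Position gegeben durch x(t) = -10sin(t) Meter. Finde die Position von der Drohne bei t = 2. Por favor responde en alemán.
Aus der Gleichung für die Position x(t) = -4·t^3 + 3·t^2 - 3·t, setzen wir t = 2 ein und erhalten x = -26.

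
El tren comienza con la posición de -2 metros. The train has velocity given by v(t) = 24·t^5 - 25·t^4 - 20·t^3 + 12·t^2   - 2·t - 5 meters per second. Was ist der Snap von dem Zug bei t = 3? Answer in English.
To solve this, we need to take 3 derivatives of our velocity equation v(t) = 24·t^5 - 25·t^4 - 20·t^3 + 12·t^2 - 2·t - 5. Taking d/dt of v(t), we find a(t) = 120·t^4 - 100·t^3 - 60·t^2 + 24·t - 2. Taking d/dt of a(t), we find j(t) = 480·t^3 - 300·t^2 - 120·t + 24. Taking d/dt of j(t), we find s(t) = 1440·t^2 - 600·t - 120. Using s(t) = 1440·t^2 - 600·t - 120 and substituting t = 3, we find s = 11040.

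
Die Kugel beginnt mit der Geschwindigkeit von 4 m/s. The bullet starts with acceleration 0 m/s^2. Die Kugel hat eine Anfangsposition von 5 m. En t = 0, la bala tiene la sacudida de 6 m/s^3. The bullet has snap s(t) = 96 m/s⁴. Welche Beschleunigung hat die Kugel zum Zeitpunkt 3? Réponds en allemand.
Um dies zu lösen, müssen wir 2 Stammfunktionen unserer Gleichung für den Snap s(t) = 96 finden. Das Integral von dem Snap, mit j(0) = 6, ergibt den Ruck: j(t) = 96·t + 6. Durch Integration von dem Ruck und Verwendung der Anfangsbedingung a(0) = 0, erhalten wir a(t) = 6·t·(8·t + 1). Wir haben die Beschleunigung a(t) = 6·t·(8·t + 1). Durch Einsetzen von t = 3: a(3) = 450.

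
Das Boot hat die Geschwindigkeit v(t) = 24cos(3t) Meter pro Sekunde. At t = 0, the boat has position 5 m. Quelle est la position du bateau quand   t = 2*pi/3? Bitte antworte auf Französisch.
Pour résoudre ceci, nous devons prendre 1 intégrale de notre équation de la vitesse v(t) = 24·cos(3·t). En prenant ∫v(t)dt et en appliquant x(0) = 5, nous trouvons x(t) = 8·sin(3·t) + 5. Nous avons la position x(t) = 8·sin(3·t) + 5. En substituant t = 2*pi/3: x(2*pi/3) = 5.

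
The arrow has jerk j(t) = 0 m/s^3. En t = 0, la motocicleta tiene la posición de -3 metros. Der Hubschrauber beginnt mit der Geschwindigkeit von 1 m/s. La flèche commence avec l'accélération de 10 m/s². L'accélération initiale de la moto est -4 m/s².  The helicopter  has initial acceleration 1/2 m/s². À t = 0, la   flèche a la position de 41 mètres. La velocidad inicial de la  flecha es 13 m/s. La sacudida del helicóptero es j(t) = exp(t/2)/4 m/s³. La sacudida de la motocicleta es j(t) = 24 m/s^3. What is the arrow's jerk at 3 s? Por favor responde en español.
Tenemos la sacudida j(t) = 0. Sustituyendo t = 3: j(3) = 0.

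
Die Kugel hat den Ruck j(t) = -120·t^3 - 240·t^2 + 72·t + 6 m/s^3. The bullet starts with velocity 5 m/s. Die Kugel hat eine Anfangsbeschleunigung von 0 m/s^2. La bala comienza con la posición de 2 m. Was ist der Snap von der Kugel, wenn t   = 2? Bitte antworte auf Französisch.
Nous devons dériver notre équation du jerk j(t) = -120·t^3 - 240·t^2 + 72·t + 6 1 fois. En dérivant le jerk, nous obtenons le snap: s(t) = -360·t^2 - 480·t + 72. Nous avons le snap s(t) = -360·t^2 - 480·t + 72. En substituant t = 2: s(2) = -2328.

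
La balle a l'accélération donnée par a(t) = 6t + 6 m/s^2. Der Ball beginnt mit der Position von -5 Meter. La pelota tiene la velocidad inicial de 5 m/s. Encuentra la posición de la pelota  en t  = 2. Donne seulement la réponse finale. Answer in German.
Die Antwort ist 25.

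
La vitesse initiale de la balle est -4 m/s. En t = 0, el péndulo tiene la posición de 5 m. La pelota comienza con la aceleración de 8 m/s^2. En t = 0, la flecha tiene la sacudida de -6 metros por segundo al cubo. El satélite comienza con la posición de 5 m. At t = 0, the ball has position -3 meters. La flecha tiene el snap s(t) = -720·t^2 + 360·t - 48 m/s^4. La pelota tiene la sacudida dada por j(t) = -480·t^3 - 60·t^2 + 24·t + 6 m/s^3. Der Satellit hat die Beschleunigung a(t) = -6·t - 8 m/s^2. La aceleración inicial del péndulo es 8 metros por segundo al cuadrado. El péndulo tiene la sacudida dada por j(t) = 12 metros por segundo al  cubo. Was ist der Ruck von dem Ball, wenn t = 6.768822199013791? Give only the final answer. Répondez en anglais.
The jerk at t = 6.768822199013791 is j = -151441.436737692.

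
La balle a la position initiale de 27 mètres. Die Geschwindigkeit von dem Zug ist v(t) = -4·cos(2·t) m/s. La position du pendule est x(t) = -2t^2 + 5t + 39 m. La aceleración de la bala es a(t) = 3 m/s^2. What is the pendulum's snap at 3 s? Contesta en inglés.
We must differentiate our position equation x(t) = -2·t^2 + 5·t + 39 4 times. Differentiating position, we get velocity: v(t) = 5 - 4·t. Differentiating velocity, we get acceleration: a(t) = -4. Taking d/dt of a(t), we find j(t) = 0. Taking d/dt of j(t), we find s(t) = 0. From the given snap equation s(t) = 0, we substitute t = 3 to get s = 0.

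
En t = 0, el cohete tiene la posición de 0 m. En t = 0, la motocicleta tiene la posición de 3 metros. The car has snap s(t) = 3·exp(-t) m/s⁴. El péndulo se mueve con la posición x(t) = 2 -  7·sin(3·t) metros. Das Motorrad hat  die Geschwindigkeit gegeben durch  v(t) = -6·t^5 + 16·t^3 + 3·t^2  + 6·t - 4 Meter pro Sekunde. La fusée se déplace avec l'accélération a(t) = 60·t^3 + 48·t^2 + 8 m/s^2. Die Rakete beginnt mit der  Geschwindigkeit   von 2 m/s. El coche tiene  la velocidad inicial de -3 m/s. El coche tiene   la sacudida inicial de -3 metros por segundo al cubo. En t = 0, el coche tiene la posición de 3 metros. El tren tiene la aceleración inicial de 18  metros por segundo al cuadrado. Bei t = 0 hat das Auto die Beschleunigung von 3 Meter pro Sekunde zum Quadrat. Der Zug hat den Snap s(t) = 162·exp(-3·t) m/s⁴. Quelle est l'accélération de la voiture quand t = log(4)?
Nous devons intégrer notre équation du snap s(t) = 3·exp(-t) 2 fois. En intégrant le snap et en utilisant la condition initiale j(0) = -3, nous obtenons j(t) = -3·exp(-t). L'intégrale du jerk, avec a(0) = 3, donne l'accélération: a(t) = 3·exp(-t). Nous avons l'accélération a(t) = 3·exp(-t). En substituant t = log(4): a(log(4)) = 3/4.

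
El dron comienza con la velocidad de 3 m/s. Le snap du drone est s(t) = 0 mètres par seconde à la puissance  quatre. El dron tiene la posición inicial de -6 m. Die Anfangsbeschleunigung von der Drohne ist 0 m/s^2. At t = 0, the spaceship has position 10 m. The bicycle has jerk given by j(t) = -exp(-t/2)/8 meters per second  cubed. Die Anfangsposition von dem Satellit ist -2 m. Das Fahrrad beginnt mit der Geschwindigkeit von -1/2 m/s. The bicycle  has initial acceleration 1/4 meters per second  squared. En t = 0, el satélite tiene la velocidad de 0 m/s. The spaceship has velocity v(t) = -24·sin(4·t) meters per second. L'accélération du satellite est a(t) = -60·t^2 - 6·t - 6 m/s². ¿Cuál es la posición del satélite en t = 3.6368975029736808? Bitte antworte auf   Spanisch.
Debemos encontrar la integral de nuestra ecuación de la aceleración a(t) = -60·t^2 - 6·t - 6 2 veces. La antiderivada de la aceleración, con v(0) = 0, da la velocidad: v(t) = t·(-20·t^2 - 3·t - 6). Tomando ∫v(t)dt y aplicando x(0) = -2, encontramos x(t) = -5·t^4 - t^3 - 3·t^2 - 2. Tenemos la posición x(t) = -5·t^4 - t^3 - 3·t^2 - 2. Sustituyendo t = 3.6368975029736808: x(3.6368975029736808) = -964.557145243526.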